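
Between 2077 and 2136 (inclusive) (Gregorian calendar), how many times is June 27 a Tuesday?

8

Track June 27's weekday year by year (advancing +1, or +2 across a Feb 29):
  2077: Sun  2078: Mon (+1)  2079: Tue (+1) ✓  2080: Thu (+2)  2081: Fri (+1)
  2082: Sat (+1)  2083: Sun (+1)  2084: Tue (+2) ✓  2085: Wed (+1)  2086: Thu (+1)
  2087: Fri (+1)  2088: Sun (+2)  2089: Mon (+1)  2090: Tue (+1) ✓  … (32 more years) …
  2123: Sun (+1)  2124: Tue (+2) ✓  2125: Wed (+1)  2126: Thu (+1)  2127: Fri (+1)
  2128: Sun (+2)  2129: Mon (+1)  2130: Tue (+1) ✓  2131: Wed (+1)  2132: Fri (+2)
  2133: Sat (+1)  2134: Sun (+1)  2135: Mon (+1)  2136: Wed (+2)
Tuesday years: 2079, 2084, 2090, 2102, 2113, 2119, 2124, 2130 — 8 in total.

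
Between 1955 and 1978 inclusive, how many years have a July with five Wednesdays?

July has 31 days; it has five Wednesdays when Wednesday falls among the first (month-length − 28) days — i.e. when July 1 is one of Wednesday/Tuesday/Monday.
July 1 by year: 1955:Fri 1956:Sun 1957:Mon✓ 1958:Tue✓ 1959:Wed✓ 1960:Fri 1961:Sat 1962:Sun 1963:Mon✓ 1964:Wed✓ 1965:Thu 1966:Fri 1967:Sat 1968:Mon✓ 1969:Tue✓ 1970:Wed✓ 1971:Thu 1972:Sat 1973:Sun 1974:Mon✓ 1975:Tue✓ 1976:Thu 1977:Fri 1978:Sat
Years with five Wednesdays: 1957, 1958, 1959, 1963, 1964, 1968, 1969, 1970, 1974, 1975 → 10.

10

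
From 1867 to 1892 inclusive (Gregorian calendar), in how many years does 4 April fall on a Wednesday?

Track 4 April's weekday year by year (advancing +1, or +2 across a Feb 29):
  1867: Thu  1868: Sat (+2)  1869: Sun (+1)  1870: Mon (+1)  1871: Tue (+1)
  1872: Thu (+2)  1873: Fri (+1)  1874: Sat (+1)  1875: Sun (+1)  1876: Tue (+2)
  1877: Wed (+1) ✓  1878: Thu (+1)  1879: Fri (+1)  1880: Sun (+2)  1881: Mon (+1)
  1882: Tue (+1)  1883: Wed (+1) ✓  1884: Fri (+2)  1885: Sat (+1)  1886: Sun (+1)
  1887: Mon (+1)  1888: Wed (+2) ✓  1889: Thu (+1)  1890: Fri (+1)  1891: Sat (+1)
  1892: Mon (+2)
Wednesday years: 1877, 1883, 1888 — 3 in total.

3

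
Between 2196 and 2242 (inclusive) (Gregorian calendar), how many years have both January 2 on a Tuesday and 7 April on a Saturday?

Check each year's weekday for January 2 and 7 April:
  2196: Sat/Thu  2197: Mon/Fri  2198: Tue/Sat ✓  2199: Wed/Sun  2200: Thu/Mon  2201: Fri/Tue  2202: Sat/Wed  2203: Sun/Thu  2204: Mon/Sat  2205: Wed/Sun  2206: Thu/Mon  2207: Fri/Tue  2208: Sat/Thu  2209: Mon/Fri  …(19 more)…  2229: Fri/Tue  2230: Sat/Wed  2231: Sun/Thu  2232: Mon/Sat  2233: Wed/Sun  2234: Thu/Mon  2235: Fri/Tue  2236: Sat/Thu  2237: Mon/Fri  2238: Tue/Sat ✓  2239: Wed/Sun  2240: Thu/Tue  2241: Sat/Wed  2242: Sun/Thu
Both conditions hold in: 2198, 2210, 2221, 2227, 2238 — 5.

5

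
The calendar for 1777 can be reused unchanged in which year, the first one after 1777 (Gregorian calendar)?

1783

Two years share a calendar iff Jan 1 falls on the same weekday and both are leap or both are common. 1777: Jan 1 is Wednesday, common year.
1778: Jan 1 Thursday, common
1779: Jan 1 Friday, common
1780: Jan 1 Saturday, leap
1781: Jan 1 Monday, common
1782: Jan 1 Tuesday, common
1783: Jan 1 Wednesday, common
1783 matches on both conditions.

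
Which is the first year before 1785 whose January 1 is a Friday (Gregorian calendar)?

1779

Jan 1 advances by 2 weekdays after a leap year and by 1 after a common year.
1785: Jan 1 is Saturday.
1784: Thursday (leap)
1783: Wednesday
1782: Tuesday
1781: Monday
1780: Saturday (leap)
1779: Friday
1779 begins on a Friday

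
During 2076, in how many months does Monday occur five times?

A month of length L has five Mondays iff its first Monday is on day ≤ L−28 (so day 1–3 in a 31-day month, 1–2 in a 30-day month, day 1 in a leap February).
Checking each month of 2076: Jan starts Wed (31d); Feb starts Sat (29d); Mar starts Sun (31d) ✓; Apr starts Wed (30d); May starts Fri (31d); Jun starts Mon (30d) ✓; Jul starts Wed (31d); Aug starts Sat (31d) ✓; Sep starts Tue (30d); Oct starts Thu (31d); Nov starts Sun (30d) ✓; Dec starts Tue (31d).
Five-Monday months: March, June, August, November → 4.

4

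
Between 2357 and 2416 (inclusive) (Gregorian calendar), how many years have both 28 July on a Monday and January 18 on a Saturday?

Check each year's weekday for 28 July and January 18:
  2357: Sun/Fri  2358: Mon/Sat ✓  2359: Tue/Sun  2360: Thu/Mon  2361: Fri/Wed  2362: Sat/Thu  2363: Sun/Fri  2364: Tue/Sat  2365: Wed/Mon  2366: Thu/Tue  2367: Fri/Wed  2368: Sun/Thu  2369: Mon/Sat ✓  2370: Tue/Sun  …(32 more)…  2403: Mon/Sat ✓  2404: Wed/Sun  2405: Thu/Tue  2406: Fri/Wed  2407: Sat/Thu  2408: Mon/Fri  2409: Tue/Sun  2410: Wed/Mon  2411: Thu/Tue  2412: Sat/Wed  2413: Sun/Fri  2414: Mon/Sat ✓  2415: Tue/Sun  2416: Thu/Mon
Both conditions hold in: 2358, 2369, 2375, 2386, 2397, 2403, 2414 — 7.

7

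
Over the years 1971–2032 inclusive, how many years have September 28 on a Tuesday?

Track September 28's weekday year by year (advancing +1, or +2 across a Feb 29):
  1971: Tue ✓  1972: Thu (+2)  1973: Fri (+1)  1974: Sat (+1)  1975: Sun (+1)
  1976: Tue (+2) ✓  1977: Wed (+1)  1978: Thu (+1)  1979: Fri (+1)  1980: Sun (+2)
  1981: Mon (+1)  1982: Tue (+1) ✓  1983: Wed (+1)  1984: Fri (+2)  … (34 more years) …
  2019: Sat (+1)  2020: Mon (+2)  2021: Tue (+1) ✓  2022: Wed (+1)  2023: Thu (+1)
  2024: Sat (+2)  2025: Sun (+1)  2026: Mon (+1)  2027: Tue (+1) ✓  2028: Thu (+2)
  2029: Fri (+1)  2030: Sat (+1)  2031: Sun (+1)  2032: Tue (+2) ✓
Tuesday years: 1971, 1976, 1982, 1993, 1999, 2004, 2010, 2021, 2027, 2032 — 10 in total.

10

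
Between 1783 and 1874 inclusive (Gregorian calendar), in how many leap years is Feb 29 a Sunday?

Leap years in 1783–1874: 22 of them.
Feb 29 weekday advances by 5 (mod 7) from one leap year to the next four years later (or differs when a century non-leap intervenes).
Leap-day weekdays: 1784:Sun✓ 1788:Fri 1792:Wed 1796:Mon 1804:Wed 1808:Mon 1812:Sat 1816:Thu 1820:Tue 1824:Sun✓ 1828:Fri 1832:Wed 1836:Mon 1840:Sat 1844:Thu 1848:Tue 1852:Sun✓ 1856:Fri 1860:Wed 1864:Mon 1868:Sat 1872:Thu
Sunday: 1784, 1824, 1852 → 3.

3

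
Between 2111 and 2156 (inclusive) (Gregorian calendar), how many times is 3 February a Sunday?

Track 3 February's weekday year by year (advancing +1, or +2 across a Feb 29):
  2111: Tue  2112: Wed (+1)  2113: Fri (+2)  2114: Sat (+1)  2115: Sun (+1) ✓
  2116: Mon (+1)  2117: Wed (+2)  2118: Thu (+1)  2119: Fri (+1)  2120: Sat (+1)
  2121: Mon (+2)  2122: Tue (+1)  2123: Wed (+1)  2124: Thu (+1)  … (18 more years) …
  2143: Sun (+1) ✓  2144: Mon (+1)  2145: Wed (+2)  2146: Thu (+1)  2147: Fri (+1)
  2148: Sat (+1)  2149: Mon (+2)  2150: Tue (+1)  2151: Wed (+1)  2152: Thu (+1)
  2153: Sat (+2)  2154: Sun (+1) ✓  2155: Mon (+1)  2156: Tue (+1)
Sunday years: 2115, 2126, 2132, 2137, 2143, 2154 — 6 in total.

6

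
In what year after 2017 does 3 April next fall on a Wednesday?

2019

From one year to the next, a fixed date's weekday advances by 1, or by 2 when a Feb 29 lies between the two dates.
2017: April 3 is Monday.
2018: Tuesday (+1)
2019: Wednesday (+1)
3 April falls on a Wednesday in 2019.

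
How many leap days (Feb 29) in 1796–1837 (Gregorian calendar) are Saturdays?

1

Leap years in 1796–1837: 10 of them.
Feb 29 weekday advances by 5 (mod 7) from one leap year to the next four years later (or differs when a century non-leap intervenes).
Leap-day weekdays: 1796:Mon 1804:Wed 1808:Mon 1812:Sat✓ 1816:Thu 1820:Tue 1824:Sun 1828:Fri 1832:Wed 1836:Mon
Saturday: 1812 → 1.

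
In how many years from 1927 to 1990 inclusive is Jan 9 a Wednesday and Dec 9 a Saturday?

0

Check each year's weekday for Jan 9 and Dec 9:
  1927: Sun/Fri  1928: Mon/Sun  1929: Wed/Mon  1930: Thu/Tue  1931: Fri/Wed  1932: Sat/Fri  1933: Mon/Sat  1934: Tue/Sun  1935: Wed/Mon  1936: Thu/Wed  1937: Sat/Thu  1938: Sun/Fri  1939: Mon/Sat  1940: Tue/Mon  …(36 more)…  1977: Sun/Fri  1978: Mon/Sat  1979: Tue/Sun  1980: Wed/Tue  1981: Fri/Wed  1982: Sat/Thu  1983: Sun/Fri  1984: Mon/Sun  1985: Wed/Mon  1986: Thu/Tue  1987: Fri/Wed  1988: Sat/Fri  1989: Mon/Sat  1990: Tue/Sun
Both conditions hold in: no year — 0.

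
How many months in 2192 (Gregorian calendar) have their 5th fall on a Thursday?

Check the 5th of each month of 2192: Jan 5: Thu, Feb 5: Sun, Mar 5: Mon, Apr 5: Thu, May 5: Sat, Jun 5: Tue, Jul 5: Thu, Aug 5: Sun, Sep 5: Wed, Oct 5: Fri, Nov 5: Mon, Dec 5: Wed.
Thursday occurs in January, April, July — 3 months.

3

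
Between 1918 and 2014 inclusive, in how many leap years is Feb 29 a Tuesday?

3

Leap years in 1918–2014: 24 of them.
Feb 29 weekday advances by 5 (mod 7) from one leap year to the next four years later (or differs when a century non-leap intervenes).
Leap-day weekdays: 1920:Sun 1924:Fri 1928:Wed 1932:Mon 1936:Sat 1940:Thu 1944:Tue✓ 1948:Sun 1952:Fri 1956:Wed 1960:Mon 1964:Sat 1968:Thu 1972:Tue✓ 1976:Sun 1980:Fri 1984:Wed 1988:Mon 1992:Sat 1996:Thu 2000:Tue✓ 2004:Sun 2008:Fri 2012:Wed
Tuesday: 1944, 1972, 2000 → 3.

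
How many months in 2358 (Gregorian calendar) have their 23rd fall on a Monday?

Check the 23rd of each month of 2358: Jan 23: Thu, Feb 23: Sun, Mar 23: Sun, Apr 23: Wed, May 23: Fri, Jun 23: Mon, Jul 23: Wed, Aug 23: Sat, Sep 23: Tue, Oct 23: Thu, Nov 23: Sun, Dec 23: Tue.
Monday occurs in June — 1 month.

1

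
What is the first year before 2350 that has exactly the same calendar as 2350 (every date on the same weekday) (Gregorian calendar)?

2339

Two years share a calendar iff Jan 1 falls on the same weekday and both are leap or both are common. 2350: Jan 1 is Sunday, common year.
2349: Jan 1 Saturday, common
2348: Jan 1 Thursday, leap
2347: Jan 1 Wednesday, common
2346: Jan 1 Tuesday, common
2345: Jan 1 Monday, common
2344: Jan 1 Saturday, leap
2343: Jan 1 Friday, common
2342: Jan 1 Thursday, common
2341: Jan 1 Wednesday, common
2340: Jan 1 Monday, leap
2339: Jan 1 Sunday, common
2339 matches on both conditions.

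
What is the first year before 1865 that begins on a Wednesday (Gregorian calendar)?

Jan 1 advances by 2 weekdays after a leap year and by 1 after a common year.
1865: Jan 1 is Sunday.
1864: Friday (leap)
1863: Thursday
1862: Wednesday
1862 begins on a Wednesday

1862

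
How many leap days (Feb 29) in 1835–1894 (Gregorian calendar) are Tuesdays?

2

Leap years in 1835–1894: 15 of them.
Feb 29 weekday advances by 5 (mod 7) from one leap year to the next four years later (or differs when a century non-leap intervenes).
Leap-day weekdays: 1836:Mon 1840:Sat 1844:Thu 1848:Tue✓ 1852:Sun 1856:Fri 1860:Wed 1864:Mon 1868:Sat 1872:Thu 1876:Tue✓ 1880:Sun 1884:Fri 1888:Wed 1892:Mon
Tuesday: 1848, 1876 → 2.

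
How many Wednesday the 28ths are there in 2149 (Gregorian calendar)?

1

Check the 28th of each month of 2149: Jan 28: Tue, Feb 28: Fri, Mar 28: Fri, Apr 28: Mon, May 28: Wed, Jun 28: Sat, Jul 28: Mon, Aug 28: Thu, Sep 28: Sun, Oct 28: Tue, Nov 28: Fri, Dec 28: Sun.
Wednesday occurs in May — 1 month.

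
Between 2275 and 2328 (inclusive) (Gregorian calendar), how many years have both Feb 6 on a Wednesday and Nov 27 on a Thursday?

Check each year's weekday for Feb 6 and Nov 27:
  2275: Sat/Sat  2276: Sun/Mon  2277: Tue/Tue  2278: Wed/Wed  2279: Thu/Thu  2280: Fri/Sat  2281: Sun/Sun  2282: Mon/Mon  2283: Tue/Tue  2284: Wed/Thu ✓  2285: Fri/Fri  2286: Sat/Sat  2287: Sun/Sun  2288: Mon/Tue  …(26 more)…  2315: Sat/Sat  2316: Sun/Mon  2317: Tue/Tue  2318: Wed/Wed  2319: Thu/Thu  2320: Fri/Sat  2321: Sun/Sun  2322: Mon/Mon  2323: Tue/Tue  2324: Wed/Thu ✓  2325: Fri/Fri  2326: Sat/Sat  2327: Sun/Sun  2328: Mon/Tue
Both conditions hold in: 2284, 2324 — 2.

2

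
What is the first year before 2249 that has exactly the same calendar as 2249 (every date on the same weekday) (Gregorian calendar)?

Two years share a calendar iff Jan 1 falls on the same weekday and both are leap or both are common. 2249: Jan 1 is Monday, common year.
2248: Jan 1 Saturday, leap
2247: Jan 1 Friday, common
2246: Jan 1 Thursday, common
2245: Jan 1 Wednesday, common
2244: Jan 1 Monday, leap
2243: Jan 1 Sunday, common
2242: Jan 1 Saturday, common
2241: Jan 1 Friday, common
2240: Jan 1 Wednesday, leap
2239: Jan 1 Tuesday, common
2238: Jan 1 Monday, common
2238 matches on both conditions.

2238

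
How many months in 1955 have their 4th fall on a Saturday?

1

Check the 4th of each month of 1955: Jan 4: Tue, Feb 4: Fri, Mar 4: Fri, Apr 4: Mon, May 4: Wed, Jun 4: Sat, Jul 4: Mon, Aug 4: Thu, Sep 4: Sun, Oct 4: Tue, Nov 4: Fri, Dec 4: Sun.
Saturday occurs in June — 1 month.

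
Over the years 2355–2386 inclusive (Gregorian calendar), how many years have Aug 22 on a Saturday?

4

Track Aug 22's weekday year by year (advancing +1, or +2 across a Feb 29):
  2355: Mon  2356: Wed (+2)  2357: Thu (+1)  2358: Fri (+1)  2359: Sat (+1) ✓
  2360: Mon (+2)  2361: Tue (+1)  2362: Wed (+1)  2363: Thu (+1)  2364: Sat (+2) ✓
  2365: Sun (+1)  2366: Mon (+1)  2367: Tue (+1)  2368: Thu (+2)  … (4 more years) …
  2373: Wed (+1)  2374: Thu (+1)  2375: Fri (+1)  2376: Sun (+2)  2377: Mon (+1)
  2378: Tue (+1)  2379: Wed (+1)  2380: Fri (+2)  2381: Sat (+1) ✓  2382: Sun (+1)
  2383: Mon (+1)  2384: Wed (+2)  2385: Thu (+1)  2386: Fri (+1)
Saturday years: 2359, 2364, 2370, 2381 — 4 in total.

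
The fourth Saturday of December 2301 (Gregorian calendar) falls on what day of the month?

December 1, 2301 is a Sunday, so the first Saturday is the 7th.
The fourth Saturday is 7 + 21 = 28.

28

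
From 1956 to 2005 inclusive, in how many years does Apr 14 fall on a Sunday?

8

Track Apr 14's weekday year by year (advancing +1, or +2 across a Feb 29):
  1956: Sat  1957: Sun (+1) ✓  1958: Mon (+1)  1959: Tue (+1)  1960: Thu (+2)
  1961: Fri (+1)  1962: Sat (+1)  1963: Sun (+1) ✓  1964: Tue (+2)  1965: Wed (+1)
  1966: Thu (+1)  1967: Fri (+1)  1968: Sun (+2) ✓  1969: Mon (+1)  … (22 more years) …
  1992: Tue (+2)  1993: Wed (+1)  1994: Thu (+1)  1995: Fri (+1)  1996: Sun (+2) ✓
  1997: Mon (+1)  1998: Tue (+1)  1999: Wed (+1)  2000: Fri (+2)  2001: Sat (+1)
  2002: Sun (+1) ✓  2003: Mon (+1)  2004: Wed (+2)  2005: Thu (+1)
Sunday years: 1957, 1963, 1968, 1974, 1985, 1991, 1996, 2002 — 8 in total.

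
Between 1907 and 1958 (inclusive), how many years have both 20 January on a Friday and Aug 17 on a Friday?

Check each year's weekday for 20 January and Aug 17:
  1907: Sun/Sat  1908: Mon/Mon  1909: Wed/Tue  1910: Thu/Wed  1911: Fri/Thu  1912: Sat/Sat  1913: Mon/Sun  1914: Tue/Mon  1915: Wed/Tue  1916: Thu/Thu  1917: Sat/Fri  1918: Sun/Sat  1919: Mon/Sun  1920: Tue/Tue  …(24 more)…  1945: Sat/Fri  1946: Sun/Sat  1947: Mon/Sun  1948: Tue/Tue  1949: Thu/Wed  1950: Fri/Thu  1951: Sat/Fri  1952: Sun/Sun  1953: Tue/Mon  1954: Wed/Tue  1955: Thu/Wed  1956: Fri/Fri ✓  1957: Sun/Sat  1958: Mon/Sun
Both conditions hold in: 1928, 1956 — 2.

2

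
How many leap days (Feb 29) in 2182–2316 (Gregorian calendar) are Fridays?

4

Leap years in 2182–2316: 32 of them.
Feb 29 weekday advances by 5 (mod 7) from one leap year to the next four years later (or differs when a century non-leap intervenes).
Leap-day weekdays: 2184:Sun 2188:Fri✓ 2192:Wed 2196:Mon 2204:Wed 2208:Mon 2212:Sat 2216:Thu 2220:Tue 2224:Sun 2228:Fri✓ 2232:Wed 2236:Mon …(6 more)… 2264:Mon 2268:Sat 2272:Thu 2276:Tue 2280:Sun 2284:Fri✓ 2288:Wed 2292:Mon 2296:Sat 2304:Mon 2308:Sat 2312:Thu 2316:Tue
Friday: 2188, 2228, 2256, 2284 → 4.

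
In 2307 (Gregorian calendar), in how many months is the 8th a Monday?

Check the 8th of each month of 2307: Jan 8: Tue, Feb 8: Fri, Mar 8: Fri, Apr 8: Mon, May 8: Wed, Jun 8: Sat, Jul 8: Mon, Aug 8: Thu, Sep 8: Sun, Oct 8: Tue, Nov 8: Fri, Dec 8: Sun.
Monday occurs in April, July — 2 months.

2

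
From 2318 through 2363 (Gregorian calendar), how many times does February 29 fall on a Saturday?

1

Leap years in 2318–2363: 11 of them.
Feb 29 weekday advances by 5 (mod 7) from one leap year to the next four years later (or differs when a century non-leap intervenes).
Leap-day weekdays: 2320:Sun 2324:Fri 2328:Wed 2332:Mon 2336:Sat✓ 2340:Thu 2344:Tue 2348:Sun 2352:Fri 2356:Wed 2360:Mon
Saturday: 2336 → 1.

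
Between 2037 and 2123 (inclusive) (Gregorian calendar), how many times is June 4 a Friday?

Track June 4's weekday year by year (advancing +1, or +2 across a Feb 29):
  2037: Thu  2038: Fri (+1) ✓  2039: Sat (+1)  2040: Mon (+2)  2041: Tue (+1)
  2042: Wed (+1)  2043: Thu (+1)  2044: Sat (+2)  2045: Sun (+1)  2046: Mon (+1)
  2047: Tue (+1)  2048: Thu (+2)  2049: Fri (+1) ✓  2050: Sat (+1)  … (59 more years) …
  2110: Wed (+1)  2111: Thu (+1)  2112: Sat (+2)  2113: Sun (+1)  2114: Mon (+1)
  2115: Tue (+1)  2116: Thu (+2)  2117: Fri (+1) ✓  2118: Sat (+1)  2119: Sun (+1)
  2120: Tue (+2)  2121: Wed (+1)  2122: Thu (+1)  2123: Fri (+1) ✓
Friday years: 2038, 2049, 2055, 2060, 2066, 2077, 2083, 2088, 2094, 2100, 2106, 2117, 2123 — 13 in total.

13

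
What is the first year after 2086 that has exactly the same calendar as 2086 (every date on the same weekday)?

2097

Two years share a calendar iff Jan 1 falls on the same weekday and both are leap or both are common. 2086: Jan 1 is Tuesday, common year.
2087: Jan 1 Wednesday, common
2088: Jan 1 Thursday, leap
2089: Jan 1 Saturday, common
2090: Jan 1 Sunday, common
2091: Jan 1 Monday, common
2092: Jan 1 Tuesday, leap
2093: Jan 1 Thursday, common
2094: Jan 1 Friday, common
2095: Jan 1 Saturday, common
2096: Jan 1 Sunday, leap
2097: Jan 1 Tuesday, common
2097 matches on both conditions.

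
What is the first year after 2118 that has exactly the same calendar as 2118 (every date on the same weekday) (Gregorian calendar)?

Two years share a calendar iff Jan 1 falls on the same weekday and both are leap or both are common. 2118: Jan 1 is Saturday, common year.
2119: Jan 1 Sunday, common
2120: Jan 1 Monday, leap
2121: Jan 1 Wednesday, common
2122: Jan 1 Thursday, common
2123: Jan 1 Friday, common
2124: Jan 1 Saturday, leap
2125: Jan 1 Monday, common
2126: Jan 1 Tuesday, common
2127: Jan 1 Wednesday, common
2128: Jan 1 Thursday, leap
2129: Jan 1 Saturday, common
2129 matches on both conditions.

2129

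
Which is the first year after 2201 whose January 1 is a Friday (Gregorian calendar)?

Jan 1 advances by 2 weekdays after a leap year and by 1 after a common year.
2201: Jan 1 is Thursday.
2202: Friday
2202 begins on a Friday

2202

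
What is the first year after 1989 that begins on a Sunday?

Jan 1 advances by 2 weekdays after a leap year and by 1 after a common year.
1989: Jan 1 is Sunday.
1990: Monday
1991: Tuesday
1992: Wednesday (leap)
1993: Friday
1994: Saturday
1995: Sunday
1995 begins on a Sunday

1995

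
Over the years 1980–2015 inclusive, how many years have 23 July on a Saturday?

5

Track 23 July's weekday year by year (advancing +1, or +2 across a Feb 29):
  1980: Wed  1981: Thu (+1)  1982: Fri (+1)  1983: Sat (+1) ✓  1984: Mon (+2)
  1985: Tue (+1)  1986: Wed (+1)  1987: Thu (+1)  1988: Sat (+2) ✓  1989: Sun (+1)
  1990: Mon (+1)  1991: Tue (+1)  1992: Thu (+2)  1993: Fri (+1)  … (8 more years) …
  2002: Tue (+1)  2003: Wed (+1)  2004: Fri (+2)  2005: Sat (+1) ✓  2006: Sun (+1)
  2007: Mon (+1)  2008: Wed (+2)  2009: Thu (+1)  2010: Fri (+1)  2011: Sat (+1) ✓
  2012: Mon (+2)  2013: Tue (+1)  2014: Wed (+1)  2015: Thu (+1)
Saturday years: 1983, 1988, 1994, 2005, 2011 — 5 in total.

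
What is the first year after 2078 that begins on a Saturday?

Jan 1 advances by 2 weekdays after a leap year and by 1 after a common year.
2078: Jan 1 is Saturday.
2079: Sunday
2080: Monday (leap)
2081: Wednesday
2082: Thursday
2083: Friday
2084: Saturday (leap)
2084 begins on a Saturday

2084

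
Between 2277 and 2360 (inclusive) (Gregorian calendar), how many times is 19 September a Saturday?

Track 19 September's weekday year by year (advancing +1, or +2 across a Feb 29):
  2277: Wed  2278: Thu (+1)  2279: Fri (+1)  2280: Sun (+2)  2281: Mon (+1)
  2282: Tue (+1)  2283: Wed (+1)  2284: Fri (+2)  2285: Sat (+1) ✓  2286: Sun (+1)
  2287: Mon (+1)  2288: Wed (+2)  2289: Thu (+1)  2290: Fri (+1)  … (56 more years) …
  2347: Fri (+1)  2348: Sun (+2)  2349: Mon (+1)  2350: Tue (+1)  2351: Wed (+1)
  2352: Fri (+2)  2353: Sat (+1) ✓  2354: Sun (+1)  2355: Mon (+1)  2356: Wed (+2)
  2357: Thu (+1)  2358: Fri (+1)  2359: Sat (+1) ✓  2360: Mon (+2)
Saturday years: 2285, 2291, 2296, 2303, 2308, 2314, 2325, 2331, 2336, 2342, 2353, 2359 — 12 in total.

12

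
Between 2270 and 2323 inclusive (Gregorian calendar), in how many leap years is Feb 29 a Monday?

Leap years in 2270–2323: 12 of them.
Feb 29 weekday advances by 5 (mod 7) from one leap year to the next four years later (or differs when a century non-leap intervenes).
Leap-day weekdays: 2272:Thu 2276:Tue 2280:Sun 2284:Fri 2288:Wed 2292:Mon✓ 2296:Sat 2304:Mon✓ 2308:Sat 2312:Thu 2316:Tue 2320:Sun
Monday: 2292, 2304 → 2.

2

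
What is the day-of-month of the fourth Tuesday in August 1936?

August 1, 1936 is a Saturday, so the first Tuesday is the 4th.
The fourth Tuesday is 4 + 21 = 25.

25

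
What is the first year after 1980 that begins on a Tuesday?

Jan 1 advances by 2 weekdays after a leap year and by 1 after a common year.
1980: Jan 1 is Tuesday (leap).
1981: Thursday
1982: Friday
1983: Saturday
1984: Sunday (leap)
1985: Tuesday
1985 begins on a Tuesday

1985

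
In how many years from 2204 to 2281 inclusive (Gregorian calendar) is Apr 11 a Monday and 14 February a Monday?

8

Check each year's weekday for Apr 11 and 14 February:
  2204: Wed/Tue  2205: Thu/Thu  2206: Fri/Fri  2207: Sat/Sat  2208: Mon/Sun  2209: Tue/Tue  2210: Wed/Wed  2211: Thu/Thu  2212: Sat/Fri  2213: Sun/Sun  2214: Mon/Mon ✓  2215: Tue/Tue  2216: Thu/Wed  2217: Fri/Fri  …(50 more)…  2268: Sat/Fri  2269: Sun/Sun  2270: Mon/Mon ✓  2271: Tue/Tue  2272: Thu/Wed  2273: Fri/Fri  2274: Sat/Sat  2275: Sun/Sun  2276: Tue/Mon  2277: Wed/Wed  2278: Thu/Thu  2279: Fri/Fri  2280: Sun/Sat  2281: Mon/Mon ✓
Both conditions hold in: 2214, 2225, 2231, 2242, 2253, 2259, 2270, 2281 — 8.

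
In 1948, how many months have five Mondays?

4

A month of length L has five Mondays iff its first Monday is on day ≤ L−28 (so day 1–3 in a 31-day month, 1–2 in a 30-day month, day 1 in a leap February).
Checking each month of 1948: Jan starts Thu (31d); Feb starts Sun (29d); Mar starts Mon (31d) ✓; Apr starts Thu (30d); May starts Sat (31d) ✓; Jun starts Tue (30d); Jul starts Thu (31d); Aug starts Sun (31d) ✓; Sep starts Wed (30d); Oct starts Fri (31d); Nov starts Mon (30d) ✓; Dec starts Wed (31d).
Five-Monday months: March, May, August, November → 4.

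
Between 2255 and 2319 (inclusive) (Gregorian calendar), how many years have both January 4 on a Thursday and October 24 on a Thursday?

Check each year's weekday for January 4 and October 24:
  2255: Thu/Wed  2256: Fri/Fri  2257: Sun/Sat  2258: Mon/Sun  2259: Tue/Mon  2260: Wed/Wed  2261: Fri/Thu  2262: Sat/Fri  2263: Sun/Sat  2264: Mon/Mon  2265: Wed/Tue  2266: Thu/Wed  2267: Fri/Thu  2268: Sat/Sat  …(37 more)…  2306: Thu/Wed  2307: Fri/Thu  2308: Sat/Sat  2309: Mon/Sun  2310: Tue/Mon  2311: Wed/Tue  2312: Thu/Thu ✓  2313: Sat/Fri  2314: Sun/Sat  2315: Mon/Sun  2316: Tue/Tue  2317: Thu/Wed  2318: Fri/Thu  2319: Sat/Fri
Both conditions hold in: 2272, 2312 — 2.

2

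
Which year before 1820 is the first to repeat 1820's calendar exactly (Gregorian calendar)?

Two years share a calendar iff Jan 1 falls on the same weekday and both are leap or both are common. 1820: Jan 1 is Saturday, leap year.
1819: Jan 1 Friday, common
1818: Jan 1 Thursday, common
1817: Jan 1 Wednesday, common
1816: Jan 1 Monday, leap
1815: Jan 1 Sunday, common
1814: Jan 1 Saturday, common
1813: Jan 1 Friday, common
1812: Jan 1 Wednesday, leap
1811: Jan 1 Tuesday, common
1810: Jan 1 Monday, common
1809: Jan 1 Sunday, common
1808: Jan 1 Friday, leap
1807: Jan 1 Thursday, common
1806: Jan 1 Wednesday, common
1805: Jan 1 Tuesday, common
1804: Jan 1 Sunday, leap
1803: Jan 1 Saturday, common
1802: Jan 1 Friday, common
1801: Jan 1 Thursday, common
1800: Jan 1 Wednesday, common
1799: Jan 1 Tuesday, common
1798: Jan 1 Monday, common
1797: Jan 1 Sunday, common
1796: Jan 1 Friday, leap
1795: Jan 1 Thursday, common
1794: Jan 1 Wednesday, common
1793: Jan 1 Tuesday, common
1792: Jan 1 Sunday, leap
1791: Jan 1 Saturday, common
1790: Jan 1 Friday, common
1789: Jan 1 Thursday, common
1788: Jan 1 Tuesday, leap
1787: Jan 1 Monday, common
1786: Jan 1 Sunday, common
1785: Jan 1 Saturday, common
1784: Jan 1 Thursday, leap
1783: Jan 1 Wednesday, common
1782: Jan 1 Tuesday, common
1781: Jan 1 Monday, common
1780: Jan 1 Saturday, leap
1780 matches on both conditions.

1780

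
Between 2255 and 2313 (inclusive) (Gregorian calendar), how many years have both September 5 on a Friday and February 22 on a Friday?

2

Check each year's weekday for September 5 and February 22:
  2255: Wed/Thu  2256: Fri/Fri ✓  2257: Sat/Sun  2258: Sun/Mon  2259: Mon/Tue  2260: Wed/Wed  2261: Thu/Fri  2262: Fri/Sat  2263: Sat/Sun  2264: Mon/Mon  2265: Tue/Wed  2266: Wed/Thu  2267: Thu/Fri  2268: Sat/Sat  …(31 more)…  2300: Wed/Thu  2301: Thu/Fri  2302: Fri/Sat  2303: Sat/Sun  2304: Mon/Mon  2305: Tue/Wed  2306: Wed/Thu  2307: Thu/Fri  2308: Sat/Sat  2309: Sun/Mon  2310: Mon/Tue  2311: Tue/Wed  2312: Thu/Thu  2313: Fri/Sat
Both conditions hold in: 2256, 2284 — 2.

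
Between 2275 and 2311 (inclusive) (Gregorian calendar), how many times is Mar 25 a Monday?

Track Mar 25's weekday year by year (advancing +1, or +2 across a Feb 29):
  2275: Thu  2276: Sat (+2)  2277: Sun (+1)  2278: Mon (+1) ✓  2279: Tue (+1)
  2280: Thu (+2)  2281: Fri (+1)  2282: Sat (+1)  2283: Sun (+1)  2284: Tue (+2)
  2285: Wed (+1)  2286: Thu (+1)  2287: Fri (+1)  2288: Sun (+2)  … (9 more years) …
  2298: Fri (+1)  2299: Sat (+1)  2300: Sun (+1)  2301: Mon (+1) ✓  2302: Tue (+1)
  2303: Wed (+1)  2304: Fri (+2)  2305: Sat (+1)  2306: Sun (+1)  2307: Mon (+1) ✓
  2308: Wed (+2)  2309: Thu (+1)  2310: Fri (+1)  2311: Sat (+1)
Monday years: 2278, 2289, 2295, 2301, 2307 — 5 in total.

5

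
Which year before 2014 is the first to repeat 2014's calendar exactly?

Two years share a calendar iff Jan 1 falls on the same weekday and both are leap or both are common. 2014: Jan 1 is Wednesday, common year.
2013: Jan 1 Tuesday, common
2012: Jan 1 Sunday, leap
2011: Jan 1 Saturday, common
2010: Jan 1 Friday, common
2009: Jan 1 Thursday, common
2008: Jan 1 Tuesday, leap
2007: Jan 1 Monday, common
2006: Jan 1 Sunday, common
2005: Jan 1 Saturday, common
2004: Jan 1 Thursday, leap
2003: Jan 1 Wednesday, common
2003 matches on both conditions.

2003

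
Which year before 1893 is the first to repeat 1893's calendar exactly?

Two years share a calendar iff Jan 1 falls on the same weekday and both are leap or both are common. 1893: Jan 1 is Sunday, common year.
1892: Jan 1 Friday, leap
1891: Jan 1 Thursday, common
1890: Jan 1 Wednesday, common
1889: Jan 1 Tuesday, common
1888: Jan 1 Sunday, leap
1887: Jan 1 Saturday, common
1886: Jan 1 Friday, common
1885: Jan 1 Thursday, common
1884: Jan 1 Tuesday, leap
1883: Jan 1 Monday, common
1882: Jan 1 Sunday, common
1882 matches on both conditions.

1882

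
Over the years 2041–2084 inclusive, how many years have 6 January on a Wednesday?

Track 6 January's weekday year by year (advancing +1, or +2 across a Feb 29):
  2041: Sun  2042: Mon (+1)  2043: Tue (+1)  2044: Wed (+1) ✓  2045: Fri (+2)
  2046: Sat (+1)  2047: Sun (+1)  2048: Mon (+1)  2049: Wed (+2) ✓  2050: Thu (+1)
  2051: Fri (+1)  2052: Sat (+1)  2053: Mon (+2)  2054: Tue (+1)  … (16 more years) …
  2071: Tue (+1)  2072: Wed (+1) ✓  2073: Fri (+2)  2074: Sat (+1)  2075: Sun (+1)
  2076: Mon (+1)  2077: Wed (+2) ✓  2078: Thu (+1)  2079: Fri (+1)  2080: Sat (+1)
  2081: Mon (+2)  2082: Tue (+1)  2083: Wed (+1) ✓  2084: Thu (+1)
Wednesday years: 2044, 2049, 2055, 2066, 2072, 2077, 2083 — 7 in total.

7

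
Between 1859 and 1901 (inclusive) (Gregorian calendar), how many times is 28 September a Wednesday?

7

Track 28 September's weekday year by year (advancing +1, or +2 across a Feb 29):
  1859: Wed ✓  1860: Fri (+2)  1861: Sat (+1)  1862: Sun (+1)  1863: Mon (+1)
  1864: Wed (+2) ✓  1865: Thu (+1)  1866: Fri (+1)  1867: Sat (+1)  1868: Mon (+2)
  1869: Tue (+1)  1870: Wed (+1) ✓  1871: Thu (+1)  1872: Sat (+2)  … (15 more years) …
  1888: Fri (+2)  1889: Sat (+1)  1890: Sun (+1)  1891: Mon (+1)  1892: Wed (+2) ✓
  1893: Thu (+1)  1894: Fri (+1)  1895: Sat (+1)  1896: Mon (+2)  1897: Tue (+1)
  1898: Wed (+1) ✓  1899: Thu (+1)  1900: Fri (+1)  1901: Sat (+1)
Wednesday years: 1859, 1864, 1870, 1881, 1887, 1892, 1898 — 7 in total.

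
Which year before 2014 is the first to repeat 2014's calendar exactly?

Two years share a calendar iff Jan 1 falls on the same weekday and both are leap or both are common. 2014: Jan 1 is Wednesday, common year.
2013: Jan 1 Tuesday, common
2012: Jan 1 Sunday, leap
2011: Jan 1 Saturday, common
2010: Jan 1 Friday, common
2009: Jan 1 Thursday, common
2008: Jan 1 Tuesday, leap
2007: Jan 1 Monday, common
2006: Jan 1 Sunday, common
2005: Jan 1 Saturday, common
2004: Jan 1 Thursday, leap
2003: Jan 1 Wednesday, common
2003 matches on both conditions.

2003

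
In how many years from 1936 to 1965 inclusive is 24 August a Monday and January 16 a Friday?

3

Check each year's weekday for 24 August and January 16:
  1936: Mon/Thu  1937: Tue/Sat  1938: Wed/Sun  1939: Thu/Mon  1940: Sat/Tue  1941: Sun/Thu  1942: Mon/Fri ✓  1943: Tue/Sat  1944: Thu/Sun  1945: Fri/Tue  1946: Sat/Wed  1947: Sun/Thu  1948: Tue/Fri  1949: Wed/Sun  1950: Thu/Mon  1951: Fri/Tue  1952: Sun/Wed  1953: Mon/Fri ✓  1954: Tue/Sat  1955: Wed/Sun  1956: Fri/Mon  1957: Sat/Wed  1958: Sun/Thu  1959: Mon/Fri ✓  1960: Wed/Sat  1961: Thu/Mon  1962: Fri/Tue  1963: Sat/Wed  1964: Mon/Thu  1965: Tue/Sat
Both conditions hold in: 1942, 1953, 1959 — 3.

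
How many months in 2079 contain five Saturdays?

A month of length L has five Saturdays iff its first Saturday is on day ≤ L−28 (so day 1–3 in a 31-day month, 1–2 in a 30-day month, day 1 in a leap February).
Checking each month of 2079: Jan starts Sun (31d); Feb starts Wed (28d); Mar starts Wed (31d); Apr starts Sat (30d) ✓; May starts Mon (31d); Jun starts Thu (30d); Jul starts Sat (31d) ✓; Aug starts Tue (31d); Sep starts Fri (30d) ✓; Oct starts Sun (31d); Nov starts Wed (30d); Dec starts Fri (31d) ✓.
Five-Saturday months: April, July, September, December → 4.

4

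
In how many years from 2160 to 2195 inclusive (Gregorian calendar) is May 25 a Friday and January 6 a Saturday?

Check each year's weekday for May 25 and January 6:
  2160: Sun/Sun  2161: Mon/Tue  2162: Tue/Wed  2163: Wed/Thu  2164: Fri/Fri  2165: Sat/Sun  2166: Sun/Mon  2167: Mon/Tue  2168: Wed/Wed  2169: Thu/Fri  2170: Fri/Sat ✓  2171: Sat/Sun  2172: Mon/Mon  2173: Tue/Wed  …(8 more)…  2182: Sat/Sun  2183: Sun/Mon  2184: Tue/Tue  2185: Wed/Thu  2186: Thu/Fri  2187: Fri/Sat ✓  2188: Sun/Sun  2189: Mon/Tue  2190: Tue/Wed  2191: Wed/Thu  2192: Fri/Fri  2193: Sat/Sun  2194: Sun/Mon  2195: Mon/Tue
Both conditions hold in: 2170, 2181, 2187 — 3.

3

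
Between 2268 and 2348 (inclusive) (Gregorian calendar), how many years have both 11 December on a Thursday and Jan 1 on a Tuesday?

Check each year's weekday for 11 December and Jan 1:
  2268: Fri/Wed  2269: Sat/Fri  2270: Sun/Sat  2271: Mon/Sun  2272: Wed/Mon  2273: Thu/Wed  2274: Fri/Thu  2275: Sat/Fri  2276: Mon/Sat  2277: Tue/Mon  2278: Wed/Tue  2279: Thu/Wed  2280: Sat/Thu  2281: Sun/Sat  …(53 more)…  2335: Wed/Tue  2336: Fri/Wed  2337: Sat/Fri  2338: Sun/Sat  2339: Mon/Sun  2340: Wed/Mon  2341: Thu/Wed  2342: Fri/Thu  2343: Sat/Fri  2344: Mon/Sat  2345: Tue/Mon  2346: Wed/Tue  2347: Thu/Wed  2348: Sat/Thu
Both conditions hold in: 2284, 2324 — 2.

2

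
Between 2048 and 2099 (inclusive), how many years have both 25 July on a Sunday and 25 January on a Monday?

Check each year's weekday for 25 July and 25 January:
  2048: Sat/Sat  2049: Sun/Mon ✓  2050: Mon/Tue  2051: Tue/Wed  2052: Thu/Thu  2053: Fri/Sat  2054: Sat/Sun  2055: Sun/Mon ✓  2056: Tue/Tue  2057: Wed/Thu  2058: Thu/Fri  2059: Fri/Sat  2060: Sun/Sun  2061: Mon/Tue  …(24 more)…  2086: Thu/Fri  2087: Fri/Sat  2088: Sun/Sun  2089: Mon/Tue  2090: Tue/Wed  2091: Wed/Thu  2092: Fri/Fri  2093: Sat/Sun  2094: Sun/Mon ✓  2095: Mon/Tue  2096: Wed/Wed  2097: Thu/Fri  2098: Fri/Sat  2099: Sat/Sun
Both conditions hold in: 2049, 2055, 2066, 2077, 2083, 2094 — 6.

6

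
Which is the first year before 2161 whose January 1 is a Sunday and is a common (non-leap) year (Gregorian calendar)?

Jan 1 advances by 2 weekdays after a leap year and by 1 after a common year.
2161: Jan 1 is Thursday.
2160: Tuesday (leap)
2159: Monday
2158: Sunday
2158 begins on a Sunday and is a common year.

2158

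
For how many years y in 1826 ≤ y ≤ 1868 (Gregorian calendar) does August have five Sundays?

August has 31 days; it has five Sundays when Sunday falls among the first (month-length − 28) days — i.e. when August 1 is one of Sunday/Saturday/Friday.
August 1 by year: 1826:Tue 1827:Wed 1828:Fri✓ 1829:Sat✓ 1830:Sun✓ 1831:Mon 1832:Wed 1833:Thu 1834:Fri✓ 1835:Sat✓ 1836:Mon 1837:Tue 1838:Wed 1839:Thu 1840:Sat✓ …(13 more)… 1854:Tue 1855:Wed 1856:Fri✓ 1857:Sat✓ 1858:Sun✓ 1859:Mon 1860:Wed 1861:Thu 1862:Fri✓ 1863:Sat✓ 1864:Mon 1865:Tue 1866:Wed 1867:Thu 1868:Sat✓
Years with five Sundays: 1828, 1829, 1830, 1834, 1835, 1840, 1841, 1845, 1846, 1847, 1851, 1852, 1856, 1857, 1858, 1862, 1863, 1868 → 18.

18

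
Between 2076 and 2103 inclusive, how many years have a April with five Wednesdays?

8

April has 30 days; it has five Wednesdays when Wednesday falls among the first (month-length − 28) days — i.e. when April 1 is one of Wednesday/Tuesday.
April 1 by year: 2076:Wed✓ 2077:Thu 2078:Fri 2079:Sat 2080:Mon 2081:Tue✓ 2082:Wed✓ 2083:Thu 2084:Sat 2085:Sun 2086:Mon 2087:Tue✓ 2088:Thu 2089:Fri 2090:Sat 2091:Sun 2092:Tue✓ 2093:Wed✓ 2094:Thu 2095:Fri 2096:Sun 2097:Mon 2098:Tue✓ 2099:Wed✓ 2100:Thu 2101:Fri 2102:Sat 2103:Sun
Years with five Wednesdays: 2076, 2081, 2082, 2087, 2092, 2093, 2098, 2099 → 8.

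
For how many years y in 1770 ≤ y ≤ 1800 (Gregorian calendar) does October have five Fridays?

October has 31 days; it has five Fridays when Friday falls among the first (month-length − 28) days — i.e. when October 1 is one of Friday/Thursday/Wednesday.
October 1 by year: 1770:Mon 1771:Tue 1772:Thu✓ 1773:Fri✓ 1774:Sat 1775:Sun 1776:Tue 1777:Wed✓ 1778:Thu✓ 1779:Fri✓ 1780:Sun 1781:Mon 1782:Tue 1783:Wed✓ 1784:Fri✓ 1785:Sat 1786:Sun 1787:Mon 1788:Wed✓ 1789:Thu✓ 1790:Fri✓ 1791:Sat 1792:Mon 1793:Tue 1794:Wed✓ 1795:Thu✓ 1796:Sat 1797:Sun 1798:Mon 1799:Tue 1800:Wed✓
Years with five Fridays: 1772, 1773, 1777, 1778, 1779, 1783, 1784, 1788, 1789, 1790, 1794, 1795, 1800 → 13.

13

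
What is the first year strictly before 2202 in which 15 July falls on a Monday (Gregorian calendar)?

From one year to the next, a fixed date's weekday advances by 1, or by 2 when a Feb 29 lies between the two dates.
2202: July 15 is Thursday.
2201: Wednesday (−1)
2200: Tuesday (−1)
2199: Monday (−1)
15 July falls on a Monday in 2199.

2199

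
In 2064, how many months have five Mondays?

A month of length L has five Mondays iff its first Monday is on day ≤ L−28 (so day 1–3 in a 31-day month, 1–2 in a 30-day month, day 1 in a leap February).
Checking each month of 2064: Jan starts Tue (31d); Feb starts Fri (29d); Mar starts Sat (31d) ✓; Apr starts Tue (30d); May starts Thu (31d); Jun starts Sun (30d) ✓; Jul starts Tue (31d); Aug starts Fri (31d); Sep starts Mon (30d) ✓; Oct starts Wed (31d); Nov starts Sat (30d); Dec starts Mon (31d) ✓.
Five-Monday months: March, June, September, December → 4.

4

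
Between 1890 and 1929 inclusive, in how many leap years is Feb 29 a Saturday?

2

Leap years in 1890–1929: 9 of them.
Feb 29 weekday advances by 5 (mod 7) from one leap year to the next four years later (or differs when a century non-leap intervenes).
Leap-day weekdays: 1892:Mon 1896:Sat✓ 1904:Mon 1908:Sat✓ 1912:Thu 1916:Tue 1920:Sun 1924:Fri 1928:Wed
Saturday: 1896, 1908 → 2.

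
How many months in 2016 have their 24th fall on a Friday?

Check the 24th of each month of 2016: Jan 24: Sun, Feb 24: Wed, Mar 24: Thu, Apr 24: Sun, May 24: Tue, Jun 24: Fri, Jul 24: Sun, Aug 24: Wed, Sep 24: Sat, Oct 24: Mon, Nov 24: Thu, Dec 24: Sat.
Friday occurs in June — 1 month.

1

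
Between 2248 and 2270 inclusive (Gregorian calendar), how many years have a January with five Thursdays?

10

January has 31 days; it has five Thursdays when Thursday falls among the first (month-length − 28) days — i.e. when January 1 is one of Thursday/Wednesday/Tuesday.
January 1 by year: 2248:Sat 2249:Mon 2250:Tue✓ 2251:Wed✓ 2252:Thu✓ 2253:Sat 2254:Sun 2255:Mon 2256:Tue✓ 2257:Thu✓ 2258:Fri 2259:Sat 2260:Sun 2261:Tue✓ 2262:Wed✓ 2263:Thu✓ 2264:Fri 2265:Sun 2266:Mon 2267:Tue✓ 2268:Wed✓ 2269:Fri 2270:Sat
Years with five Thursdays: 2250, 2251, 2252, 2256, 2257, 2261, 2262, 2263, 2267, 2268 → 10.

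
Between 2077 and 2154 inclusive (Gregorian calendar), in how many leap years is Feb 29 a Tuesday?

Leap years in 2077–2154: 18 of them.
Feb 29 weekday advances by 5 (mod 7) from one leap year to the next four years later (or differs when a century non-leap intervenes).
Leap-day weekdays: 2080:Thu 2084:Tue✓ 2088:Sun 2092:Fri 2096:Wed 2104:Fri 2108:Wed 2112:Mon 2116:Sat 2120:Thu 2124:Tue✓ 2128:Sun 2132:Fri 2136:Wed 2140:Mon 2144:Sat 2148:Thu 2152:Tue✓
Tuesday: 2084, 2124, 2152 → 3.

3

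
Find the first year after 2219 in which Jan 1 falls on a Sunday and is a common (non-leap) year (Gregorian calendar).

Jan 1 advances by 2 weekdays after a leap year and by 1 after a common year.
2219: Jan 1 is Friday.
2220: Saturday (leap)
2221: Monday
2222: Tuesday
2223: Wednesday
2224: Thursday (leap)
2225: Saturday
2226: Sunday
2226 begins on a Sunday and is a common year.

2226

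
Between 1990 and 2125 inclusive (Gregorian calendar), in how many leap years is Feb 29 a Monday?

Leap years in 1990–2125: 33 of them.
Feb 29 weekday advances by 5 (mod 7) from one leap year to the next four years later (or differs when a century non-leap intervenes).
Leap-day weekdays: 1992:Sat 1996:Thu 2000:Tue 2004:Sun 2008:Fri 2012:Wed 2016:Mon✓ 2020:Sat 2024:Thu 2028:Tue 2032:Sun 2036:Fri 2040:Wed …(7 more)… 2072:Mon✓ 2076:Sat 2080:Thu 2084:Tue 2088:Sun 2092:Fri 2096:Wed 2104:Fri 2108:Wed 2112:Mon✓ 2116:Sat 2120:Thu 2124:Tue
Monday: 2016, 2044, 2072, 2112 → 4.

4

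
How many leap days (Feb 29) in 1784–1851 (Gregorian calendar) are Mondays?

3

Leap years in 1784–1851: 16 of them.
Feb 29 weekday advances by 5 (mod 7) from one leap year to the next four years later (or differs when a century non-leap intervenes).
Leap-day weekdays: 1784:Sun 1788:Fri 1792:Wed 1796:Mon✓ 1804:Wed 1808:Mon✓ 1812:Sat 1816:Thu 1820:Tue 1824:Sun 1828:Fri 1832:Wed 1836:Mon✓ 1840:Sat 1844:Thu 1848:Tue
Monday: 1796, 1808, 1836 → 3.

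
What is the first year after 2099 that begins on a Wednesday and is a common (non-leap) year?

2110

Jan 1 advances by 2 weekdays after a leap year and by 1 after a common year.
2099: Jan 1 is Thursday.
2100: Friday
2101: Saturday
2102: Sunday
2103: Monday
2104: Tuesday (leap)
2105: Thursday
2106: Friday
2107: Saturday
2108: Sunday (leap)
2109: Tuesday
2110: Wednesday
2110 begins on a Wednesday and is a common year.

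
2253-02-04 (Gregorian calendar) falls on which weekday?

Friday

January 1, 2253 is a Saturday.
February 4 is day 35 of the year, i.e. 34 days after Jan 1.
34 mod 7 = 6, so advance 6 weekdays from Saturday: Friday.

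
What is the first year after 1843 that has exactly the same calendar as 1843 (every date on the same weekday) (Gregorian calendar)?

1854

Two years share a calendar iff Jan 1 falls on the same weekday and both are leap or both are common. 1843: Jan 1 is Sunday, common year.
1844: Jan 1 Monday, leap
1845: Jan 1 Wednesday, common
1846: Jan 1 Thursday, common
1847: Jan 1 Friday, common
1848: Jan 1 Saturday, leap
1849: Jan 1 Monday, common
1850: Jan 1 Tuesday, common
1851: Jan 1 Wednesday, common
1852: Jan 1 Thursday, leap
1853: Jan 1 Saturday, common
1854: Jan 1 Sunday, common
1854 matches on both conditions.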